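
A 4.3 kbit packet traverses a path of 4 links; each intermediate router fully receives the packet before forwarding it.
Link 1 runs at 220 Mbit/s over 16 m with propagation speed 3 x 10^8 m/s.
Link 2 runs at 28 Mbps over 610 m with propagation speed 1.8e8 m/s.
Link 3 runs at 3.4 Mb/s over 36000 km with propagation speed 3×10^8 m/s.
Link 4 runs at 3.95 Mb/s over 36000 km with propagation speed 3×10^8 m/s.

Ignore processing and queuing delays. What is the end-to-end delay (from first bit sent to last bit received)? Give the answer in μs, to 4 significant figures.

242500 μs

L = 4300 bits.
Transmission delays (L/R per hop): 19.5455, 153.571, 1264.71, 1088.61 μs; sum = 2526.43 μs.
Propagation delays (d/s per hop): 0.0533333, 3.38889, 120000, 120000 μs; sum = 240003 μs.
End-to-end = 242500 μs.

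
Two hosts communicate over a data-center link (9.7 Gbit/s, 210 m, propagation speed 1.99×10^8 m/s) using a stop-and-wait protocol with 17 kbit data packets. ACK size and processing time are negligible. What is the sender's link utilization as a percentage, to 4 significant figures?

t_tx = L/R = 17000/9700000000 = 1.75258e-06 s.
t_prop = 210/199000000 = 1.05528e-06 s; RTT = 2.11055e-06 s.
Cycle = t_tx + RTT = 3.86313e-06 s.
Utilization = t_tx / cycle = 1.75258e-06/3.86313e-06 = 45.37 %.

45.37 %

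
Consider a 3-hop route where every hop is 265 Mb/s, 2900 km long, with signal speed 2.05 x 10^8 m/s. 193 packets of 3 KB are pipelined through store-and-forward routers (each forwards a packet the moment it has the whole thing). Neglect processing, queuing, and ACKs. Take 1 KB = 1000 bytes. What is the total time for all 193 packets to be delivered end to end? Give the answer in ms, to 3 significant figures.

60.1 ms

Per-hop transmission t_tx = L/R = 24000/265000000 = 0.090566 ms.
Per-hop propagation t_prop = 2900000/2.05e+08 = 14.1463 ms.
Pipeline fill: first packet needs 3·t_tx to clear all hops; remaining 192 packets each add one t_tx.
Total = (3+193-1)·t_tx + 3·t_prop = 195·0.090566 + 3·14.1463 = 60.1 ms.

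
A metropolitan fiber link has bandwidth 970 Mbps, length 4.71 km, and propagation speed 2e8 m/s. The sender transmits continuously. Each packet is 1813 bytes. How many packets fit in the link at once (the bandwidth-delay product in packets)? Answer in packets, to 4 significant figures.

Propagation delay = 4710 / 200000000 = 2.355e-05 s.
BDP = R × t_prop = 970000000 × 2.355e-05 = 22843.5 bits.
In packets of 14504 bits: 1.575 packets.

1.575 packets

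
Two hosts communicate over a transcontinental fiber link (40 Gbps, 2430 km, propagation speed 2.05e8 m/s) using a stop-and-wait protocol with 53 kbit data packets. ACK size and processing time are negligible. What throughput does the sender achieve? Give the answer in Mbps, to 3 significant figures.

t_tx = L/R = 53000/40000000000 = 1.325e-06 s.
t_prop = 2430000/2.05e+08 = 0.0118537 s; RTT = 0.0237073 s.
Cycle = t_tx + RTT = 0.0237086 s.
Throughput = L / cycle = 53000 / 0.0237086 = 2.24 Mbps.

2.24 Mbps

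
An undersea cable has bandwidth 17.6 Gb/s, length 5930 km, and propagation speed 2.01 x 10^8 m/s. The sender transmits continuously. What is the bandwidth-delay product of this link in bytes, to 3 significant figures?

64900000 bytes

Propagation delay = 5930000 / 2.01e+08 = 0.0295025 s.
BDP = R × t_prop = 17600000000 × 0.0295025 = 519244000 bits.
In bytes: 519244000/8 = 64900000 bytes.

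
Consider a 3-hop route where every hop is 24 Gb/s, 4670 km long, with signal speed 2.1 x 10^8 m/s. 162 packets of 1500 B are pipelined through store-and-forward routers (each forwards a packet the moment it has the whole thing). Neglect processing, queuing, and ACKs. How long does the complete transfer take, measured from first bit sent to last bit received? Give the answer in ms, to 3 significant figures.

66.8 ms

Per-hop transmission t_tx = L/R = 12000/24000000000 = 0.0005 ms.
Per-hop propagation t_prop = 4670000/210000000 = 22.2381 ms.
Pipeline fill: first packet needs 3·t_tx to clear all hops; remaining 161 packets each add one t_tx.
Total = (3+162-1)·t_tx + 3·t_prop = 164·0.0005 + 3·22.2381 = 66.8 ms.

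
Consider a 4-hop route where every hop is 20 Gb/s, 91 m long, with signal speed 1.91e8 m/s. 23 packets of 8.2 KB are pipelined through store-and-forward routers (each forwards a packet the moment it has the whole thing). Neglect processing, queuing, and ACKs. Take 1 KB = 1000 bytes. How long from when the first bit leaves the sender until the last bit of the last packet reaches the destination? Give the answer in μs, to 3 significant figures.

Per-hop transmission t_tx = L/R = 65600/20000000000 = 3.28 μs.
Per-hop propagation t_prop = 91/191000000 = 0.47644 μs.
Pipeline fill: first packet needs 4·t_tx to clear all hops; remaining 22 packets each add one t_tx.
Total = (4+23-1)·t_tx + 4·t_prop = 26·3.28 + 4·0.47644 = 87.2 μs.

87.2 μs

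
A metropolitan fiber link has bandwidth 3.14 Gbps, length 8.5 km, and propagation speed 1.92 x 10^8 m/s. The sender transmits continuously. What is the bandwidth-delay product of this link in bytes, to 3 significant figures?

17400 bytes

Propagation delay = 8500 / 192000000 = 4.42708e-05 s.
BDP = R × t_prop = 3140000000 × 4.42708e-05 = 139010 bits.
In bytes: 139010/8 = 17400 bytes.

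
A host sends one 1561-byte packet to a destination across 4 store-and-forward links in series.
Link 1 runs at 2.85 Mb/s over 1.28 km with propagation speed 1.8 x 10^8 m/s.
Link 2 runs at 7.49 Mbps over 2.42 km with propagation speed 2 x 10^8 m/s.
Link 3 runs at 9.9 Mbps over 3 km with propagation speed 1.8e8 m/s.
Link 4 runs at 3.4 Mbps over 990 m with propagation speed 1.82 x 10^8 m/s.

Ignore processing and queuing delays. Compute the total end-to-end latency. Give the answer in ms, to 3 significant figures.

11.0 ms

L = 1561 × 8 = 12488 bits.
Transmission delays (L/R per hop): 4.38175, 1.66729, 1.26141, 3.67294 ms; sum = 10.9834 ms.
Propagation delays (d/s per hop): 0.00711111, 0.0121, 0.0166667, 0.00543956 ms; sum = 0.0413173 ms.
End-to-end = 11.0 ms.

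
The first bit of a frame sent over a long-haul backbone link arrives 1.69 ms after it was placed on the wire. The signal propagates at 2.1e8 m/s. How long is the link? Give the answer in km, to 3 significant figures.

d = s × t_prop = 210000000 × 0.00169 = 355 km.

355 km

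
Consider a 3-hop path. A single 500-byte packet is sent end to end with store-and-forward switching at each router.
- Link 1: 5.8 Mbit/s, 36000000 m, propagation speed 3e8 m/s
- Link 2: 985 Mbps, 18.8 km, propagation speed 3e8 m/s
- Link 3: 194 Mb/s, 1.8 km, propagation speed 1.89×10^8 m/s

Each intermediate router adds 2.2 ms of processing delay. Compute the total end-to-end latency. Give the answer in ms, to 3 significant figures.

125 ms

L = 500 × 8 = 4000 bits.
Transmission delays (L/R per hop): 0.689655, 0.00406091, 0.0206186 ms; sum = 0.714335 ms.
Propagation delays (d/s per hop): 120, 0.0626667, 0.00952381 ms; sum = 120.072 ms.
Processing at 2 router(s): 2 × 2.2 ms = 4.4 ms.
End-to-end = 125 ms.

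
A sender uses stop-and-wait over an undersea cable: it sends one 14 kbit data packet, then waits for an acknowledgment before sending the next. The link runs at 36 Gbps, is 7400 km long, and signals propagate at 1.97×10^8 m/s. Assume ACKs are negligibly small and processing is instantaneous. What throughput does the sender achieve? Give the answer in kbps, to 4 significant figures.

186.4 kbps

t_tx = L/R = 14000/36000000000 = 3.88889e-07 s.
t_prop = 7400000/197000000 = 0.0375635 s; RTT = 0.0751269 s.
Cycle = t_tx + RTT = 0.0751273 s.
Throughput = L / cycle = 14000 / 0.0751273 = 186.4 kbps.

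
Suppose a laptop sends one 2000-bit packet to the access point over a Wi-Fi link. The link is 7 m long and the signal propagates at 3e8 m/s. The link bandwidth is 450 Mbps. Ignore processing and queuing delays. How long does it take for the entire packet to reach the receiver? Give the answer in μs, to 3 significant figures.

4.47 μs

Transmission delay = L/R = 2000 / 450000000 = 4.44444 μs.
Propagation delay = d/s = 7 m / 300000000 m/s = 0.0233333 μs.
Total = 4.47 μs.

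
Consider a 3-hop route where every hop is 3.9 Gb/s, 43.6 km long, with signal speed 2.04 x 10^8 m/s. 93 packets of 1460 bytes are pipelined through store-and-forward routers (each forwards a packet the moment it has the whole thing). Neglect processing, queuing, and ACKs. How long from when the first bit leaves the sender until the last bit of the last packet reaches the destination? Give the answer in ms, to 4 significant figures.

0.9257 ms

Per-hop transmission t_tx = L/R = 11680/3900000000 = 0.00299487 ms.
Per-hop propagation t_prop = 43600/204000000 = 0.213725 ms.
Pipeline fill: first packet needs 3·t_tx to clear all hops; remaining 92 packets each add one t_tx.
Total = (3+93-1)·t_tx + 3·t_prop = 95·0.00299487 + 3·0.213725 = 0.9257 ms.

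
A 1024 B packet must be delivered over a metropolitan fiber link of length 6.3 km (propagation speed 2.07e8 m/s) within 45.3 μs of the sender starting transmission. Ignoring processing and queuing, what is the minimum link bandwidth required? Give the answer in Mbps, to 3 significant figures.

L = 8192 bits.
Propagation delay = 6300 / 2.07e+08 = 30.4348 μs.
Transmission budget = 45.3 − 30.4348 = 14.8652 μs.
R ≥ L / t_tx = 8192 bits / 1.48652e-05 s = 551 Mbps.

551 Mbps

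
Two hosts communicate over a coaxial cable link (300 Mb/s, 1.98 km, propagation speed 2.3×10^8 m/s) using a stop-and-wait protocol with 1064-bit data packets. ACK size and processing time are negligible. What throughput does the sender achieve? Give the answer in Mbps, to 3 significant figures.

t_tx = L/R = 1064/300000000 = 3.54667e-06 s.
t_prop = 1980/2.3e+08 = 8.6087e-06 s; RTT = 1.72174e-05 s.
Cycle = t_tx + RTT = 2.07641e-05 s.
Throughput = L / cycle = 1064 / 2.07641e-05 = 51.2 Mbps.

51.2 Mbps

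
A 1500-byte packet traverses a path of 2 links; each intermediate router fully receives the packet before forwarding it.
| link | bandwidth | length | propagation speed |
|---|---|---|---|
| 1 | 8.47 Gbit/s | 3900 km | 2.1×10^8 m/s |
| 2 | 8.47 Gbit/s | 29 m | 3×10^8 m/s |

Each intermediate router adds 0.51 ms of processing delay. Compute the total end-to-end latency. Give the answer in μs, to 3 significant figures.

19100 μs

L = 1500 × 8 = 12000 bits.
Transmission delay per hop = L/R = 12000/8.47e+09 = 1.41677 μs; 2 hops → 2.83353 μs.
Propagation delays (d/s per hop): 18571.4, 0.0966667 μs; sum = 18571.5 μs.
Processing at 1 router(s): 1 × 0.51 ms = 510 μs.
End-to-end = 19100 μs.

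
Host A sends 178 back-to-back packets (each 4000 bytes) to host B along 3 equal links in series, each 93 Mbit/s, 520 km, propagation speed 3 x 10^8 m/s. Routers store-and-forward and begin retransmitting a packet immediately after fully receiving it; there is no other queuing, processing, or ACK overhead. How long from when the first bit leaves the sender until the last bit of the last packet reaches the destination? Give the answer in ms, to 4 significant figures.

67.14 ms

Per-hop transmission t_tx = L/R = 32000/93000000 = 0.344086 ms.
Per-hop propagation t_prop = 520000/300000000 = 1.73333 ms.
Pipeline fill: first packet needs 3·t_tx to clear all hops; remaining 177 packets each add one t_tx.
Total = (3+178-1)·t_tx + 3·t_prop = 180·0.344086 + 3·1.73333 = 67.14 ms.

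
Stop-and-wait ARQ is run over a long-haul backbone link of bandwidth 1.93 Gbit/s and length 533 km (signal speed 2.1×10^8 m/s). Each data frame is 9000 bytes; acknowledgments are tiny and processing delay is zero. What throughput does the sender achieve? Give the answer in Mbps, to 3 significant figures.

14.1 Mbps

t_tx = L/R = 72000/1930000000 = 3.73057e-05 s.
t_prop = 533000/210000000 = 0.0025381 s; RTT = 0.00507619 s.
Cycle = t_tx + RTT = 0.0051135 s.
Throughput = L / cycle = 72000 / 0.0051135 = 14.1 Mbps.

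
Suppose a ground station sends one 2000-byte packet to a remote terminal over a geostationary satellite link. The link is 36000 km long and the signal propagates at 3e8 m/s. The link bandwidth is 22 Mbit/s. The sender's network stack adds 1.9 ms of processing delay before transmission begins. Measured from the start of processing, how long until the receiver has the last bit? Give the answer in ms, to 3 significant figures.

L = 2000 × 8 = 16000 bits.
Transmission delay = L/R = 16000 / 22000000 = 0.727273 ms.
Propagation delay = d/s = 36000000 m / 300000000 m/s = 120 ms.
Plus processing delay 1.9 ms = 1.9 ms.
Total = 123 ms.

123 ms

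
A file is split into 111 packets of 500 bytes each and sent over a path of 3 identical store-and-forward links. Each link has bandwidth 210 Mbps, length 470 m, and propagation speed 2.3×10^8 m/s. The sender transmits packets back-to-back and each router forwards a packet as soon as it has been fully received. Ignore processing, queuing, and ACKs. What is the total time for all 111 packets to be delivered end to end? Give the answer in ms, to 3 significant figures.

2.16 ms

Per-hop transmission t_tx = L/R = 4000/210000000 = 0.0190476 ms.
Per-hop propagation t_prop = 470/2.3e+08 = 0.00204348 ms.
Pipeline fill: first packet needs 3·t_tx to clear all hops; remaining 110 packets each add one t_tx.
Total = (3+111-1)·t_tx + 3·t_prop = 113·0.0190476 + 3·0.00204348 = 2.16 ms.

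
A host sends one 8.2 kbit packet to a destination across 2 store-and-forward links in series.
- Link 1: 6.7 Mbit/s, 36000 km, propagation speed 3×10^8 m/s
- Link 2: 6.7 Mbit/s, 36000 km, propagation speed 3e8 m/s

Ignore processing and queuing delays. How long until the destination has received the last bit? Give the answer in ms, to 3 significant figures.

242 ms

L = 8200 bits.
Transmission delay per hop = L/R = 8200/6700000 = 1.22388 ms; 2 hops → 2.44776 ms.
Propagation delays (d/s per hop): 120, 120 ms; sum = 240 ms.
End-to-end = 242 ms.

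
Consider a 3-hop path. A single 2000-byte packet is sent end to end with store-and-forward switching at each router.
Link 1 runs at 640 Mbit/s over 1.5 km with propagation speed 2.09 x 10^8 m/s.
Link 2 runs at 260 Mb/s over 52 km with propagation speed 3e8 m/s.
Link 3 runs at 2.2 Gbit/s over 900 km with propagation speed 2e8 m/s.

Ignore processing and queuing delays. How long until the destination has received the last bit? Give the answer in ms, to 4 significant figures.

4.774 ms

L = 2000 × 8 = 16000 bits.
Transmission delays (L/R per hop): 0.025, 0.0615385, 0.00727273 ms; sum = 0.0938112 ms.
Propagation delays (d/s per hop): 0.00717703, 0.173333, 4.5 ms; sum = 4.68051 ms.
End-to-end = 4.774 ms.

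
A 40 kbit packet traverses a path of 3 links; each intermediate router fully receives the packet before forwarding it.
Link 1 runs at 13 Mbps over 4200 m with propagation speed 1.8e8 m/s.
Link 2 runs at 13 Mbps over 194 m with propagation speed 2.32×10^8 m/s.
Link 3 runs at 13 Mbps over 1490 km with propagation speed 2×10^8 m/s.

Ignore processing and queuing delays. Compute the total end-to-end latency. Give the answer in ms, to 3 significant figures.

16.7 ms

L = 40000 bits.
Transmission delay per hop = L/R = 40000/13000000 = 3.07692 ms; 3 hops → 9.23077 ms.
Propagation delays (d/s per hop): 0.0233333, 0.000836207, 7.45 ms; sum = 7.47417 ms.
End-to-end = 16.7 ms.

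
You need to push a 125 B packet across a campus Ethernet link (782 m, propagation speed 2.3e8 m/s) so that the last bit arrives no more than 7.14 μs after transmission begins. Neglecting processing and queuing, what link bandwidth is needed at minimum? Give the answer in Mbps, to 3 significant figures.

267 Mbps

L = 1000 bits.
Propagation delay = 782 / 2.3e+08 = 3.4 μs.
Transmission budget = 7.14 − 3.4 = 3.74 μs.
R ≥ L / t_tx = 1000 bits / 3.74e-06 s = 267 Mbps.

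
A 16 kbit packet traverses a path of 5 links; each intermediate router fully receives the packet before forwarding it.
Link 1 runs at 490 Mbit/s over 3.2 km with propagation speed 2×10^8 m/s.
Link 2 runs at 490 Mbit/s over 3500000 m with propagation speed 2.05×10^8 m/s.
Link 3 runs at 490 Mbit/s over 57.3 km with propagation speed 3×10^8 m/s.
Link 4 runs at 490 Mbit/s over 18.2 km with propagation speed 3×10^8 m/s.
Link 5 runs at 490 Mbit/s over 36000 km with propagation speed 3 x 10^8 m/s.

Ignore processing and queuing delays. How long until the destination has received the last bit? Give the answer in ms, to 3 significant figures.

L = 16000 bits.
Transmission delay per hop = L/R = 16000/490000000 = 0.0326531 ms; 5 hops → 0.163265 ms.
Propagation delays (d/s per hop): 0.016, 17.0732, 0.191, 0.0606667, 120 ms; sum = 137.341 ms.
End-to-end = 138 ms.

138 ms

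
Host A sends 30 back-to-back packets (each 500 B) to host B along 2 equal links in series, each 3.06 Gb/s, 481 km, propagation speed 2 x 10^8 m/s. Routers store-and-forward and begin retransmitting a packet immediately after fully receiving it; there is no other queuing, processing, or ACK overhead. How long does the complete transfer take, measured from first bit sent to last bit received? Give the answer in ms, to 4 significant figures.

Per-hop transmission t_tx = L/R = 4000/3060000000 = 0.00130719 ms.
Per-hop propagation t_prop = 481000/200000000 = 2.405 ms.
Pipeline fill: first packet needs 2·t_tx to clear all hops; remaining 29 packets each add one t_tx.
Total = (2+30-1)·t_tx + 2·t_prop = 31·0.00130719 + 2·2.405 = 4.851 ms.

4.851 ms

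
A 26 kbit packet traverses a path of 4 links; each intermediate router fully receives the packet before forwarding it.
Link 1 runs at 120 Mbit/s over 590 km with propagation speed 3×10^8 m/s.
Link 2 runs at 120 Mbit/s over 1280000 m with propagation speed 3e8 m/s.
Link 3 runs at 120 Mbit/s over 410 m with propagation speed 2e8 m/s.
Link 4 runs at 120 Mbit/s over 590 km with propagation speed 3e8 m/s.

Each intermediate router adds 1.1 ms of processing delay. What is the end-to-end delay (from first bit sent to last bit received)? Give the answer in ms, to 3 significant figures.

L = 26000 bits.
Transmission delay per hop = L/R = 26000/120000000 = 0.216667 ms; 4 hops → 0.866667 ms.
Propagation delays (d/s per hop): 1.96667, 4.26667, 0.00205, 1.96667 ms; sum = 8.20205 ms.
Processing at 3 router(s): 3 × 1.1 ms = 3.3 ms.
End-to-end = 12.4 ms.

12.4 ms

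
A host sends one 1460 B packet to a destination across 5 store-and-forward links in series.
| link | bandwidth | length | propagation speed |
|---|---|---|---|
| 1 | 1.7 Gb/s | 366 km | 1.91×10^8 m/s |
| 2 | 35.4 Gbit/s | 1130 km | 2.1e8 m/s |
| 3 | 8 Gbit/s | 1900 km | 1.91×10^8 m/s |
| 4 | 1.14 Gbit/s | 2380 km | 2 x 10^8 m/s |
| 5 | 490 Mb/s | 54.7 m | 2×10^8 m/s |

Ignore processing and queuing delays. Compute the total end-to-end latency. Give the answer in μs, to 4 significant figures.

L = 1460 × 8 = 11680 bits.
Transmission delays (L/R per hop): 6.87059, 0.329944, 1.46, 10.2456, 23.8367 μs; sum = 42.7429 μs.
Propagation delays (d/s per hop): 1916.23, 5380.95, 9947.64, 11900, 0.2735 μs; sum = 29145.1 μs.
End-to-end = 29190 μs.

29190 μs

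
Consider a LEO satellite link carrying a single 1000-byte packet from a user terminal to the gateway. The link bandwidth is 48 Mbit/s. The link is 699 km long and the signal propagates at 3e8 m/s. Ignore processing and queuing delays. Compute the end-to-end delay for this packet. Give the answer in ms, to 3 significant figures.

2.50 ms

L = 1000 × 8 = 8000 bits.
Transmission delay = L/R = 8000 / 48000000 = 0.166667 ms.
Propagation delay = d/s = 699000 m / 300000000 m/s = 2.33 ms.
Total = 2.50 ms.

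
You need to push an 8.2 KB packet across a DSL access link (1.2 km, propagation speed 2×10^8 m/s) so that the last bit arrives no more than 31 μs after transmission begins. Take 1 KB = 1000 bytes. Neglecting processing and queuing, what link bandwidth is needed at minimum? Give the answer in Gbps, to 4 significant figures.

2.624 Gbps

L = 65600 bits.
Propagation delay = 1200 / 200000000 = 6 μs.
Transmission budget = 31 − 6 = 25 μs.
R ≥ L / t_tx = 65600 bits / 2.5e-05 s = 2.624 Gbps.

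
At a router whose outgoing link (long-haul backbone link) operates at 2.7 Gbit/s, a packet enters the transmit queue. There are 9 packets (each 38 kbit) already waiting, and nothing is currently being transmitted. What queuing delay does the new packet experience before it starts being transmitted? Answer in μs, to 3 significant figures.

127 μs

Each queued packet: L/R = 38000/2700000000 = 14.0741 μs.
9 queued → 126.667 μs.
Queuing delay = 127 μs.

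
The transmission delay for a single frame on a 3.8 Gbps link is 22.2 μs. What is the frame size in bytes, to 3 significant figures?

10500 bytes

L = R × t_tx = 3800000000 b/s × 2.22e-05 s = 84360 bits.
In bytes: 84360 / 8 = 10500 bytes.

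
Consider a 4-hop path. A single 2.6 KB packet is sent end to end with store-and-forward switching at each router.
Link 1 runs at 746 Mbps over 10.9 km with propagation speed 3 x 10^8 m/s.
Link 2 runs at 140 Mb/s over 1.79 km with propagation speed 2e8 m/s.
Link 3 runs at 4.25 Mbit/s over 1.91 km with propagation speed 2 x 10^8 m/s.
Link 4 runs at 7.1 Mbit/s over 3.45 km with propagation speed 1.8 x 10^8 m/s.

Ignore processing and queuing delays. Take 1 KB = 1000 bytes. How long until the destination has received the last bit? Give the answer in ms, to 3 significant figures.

L = 20800 bits.
Transmission delays (L/R per hop): 0.027882, 0.148571, 4.89412, 2.92958 ms; sum = 8.00015 ms.
Propagation delays (d/s per hop): 0.0363333, 0.00895, 0.00955, 0.0191667 ms; sum = 0.074 ms.
End-to-end = 8.07 ms.

8.07 ms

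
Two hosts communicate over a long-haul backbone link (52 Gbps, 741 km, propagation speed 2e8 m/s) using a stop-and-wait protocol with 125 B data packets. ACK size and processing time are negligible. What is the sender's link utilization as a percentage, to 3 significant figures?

0.000260 %

t_tx = L/R = 1000/52000000000 = 1.92308e-08 s.
t_prop = 741000/200000000 = 0.003705 s; RTT = 0.00741 s.
Cycle = t_tx + RTT = 0.00741002 s.
Utilization = t_tx / cycle = 1.92308e-08/0.00741002 = 0.000260 %.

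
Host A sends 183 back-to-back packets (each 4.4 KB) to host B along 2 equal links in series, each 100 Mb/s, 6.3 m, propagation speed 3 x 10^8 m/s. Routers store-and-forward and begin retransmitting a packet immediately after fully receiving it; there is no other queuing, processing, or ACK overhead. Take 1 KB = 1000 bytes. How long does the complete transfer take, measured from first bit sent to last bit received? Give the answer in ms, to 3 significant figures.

64.8 ms

Per-hop transmission t_tx = L/R = 35200/100000000 = 0.352 ms.
Per-hop propagation t_prop = 6.3/300000000 = 2.1e-05 ms.
Pipeline fill: first packet needs 2·t_tx to clear all hops; remaining 182 packets each add one t_tx.
Total = (2+183-1)·t_tx + 2·t_prop = 184·0.352 + 2·2.1e-05 = 64.8 ms.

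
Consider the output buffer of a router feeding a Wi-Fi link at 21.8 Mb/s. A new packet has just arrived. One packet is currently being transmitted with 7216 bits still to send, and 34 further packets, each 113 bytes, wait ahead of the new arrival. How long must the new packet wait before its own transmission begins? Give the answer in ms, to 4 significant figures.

1.741 ms

Each queued packet: L/R = 904/21800000 = 0.0414679 ms.
34 queued → 1.40991 ms.
Plus remaining 7216 bits of current packet: 0.331009 ms.
Queuing delay = 1.741 ms.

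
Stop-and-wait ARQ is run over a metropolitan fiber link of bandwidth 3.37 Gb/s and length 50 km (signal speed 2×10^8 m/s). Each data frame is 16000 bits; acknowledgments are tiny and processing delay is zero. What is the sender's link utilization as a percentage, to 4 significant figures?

0.9406 %

t_tx = L/R = 16000/3370000000 = 4.74777e-06 s.
t_prop = 50000/200000000 = 0.00025 s; RTT = 0.0005 s.
Cycle = t_tx + RTT = 0.000504748 s.
Utilization = t_tx / cycle = 4.74777e-06/0.000504748 = 0.9406 %.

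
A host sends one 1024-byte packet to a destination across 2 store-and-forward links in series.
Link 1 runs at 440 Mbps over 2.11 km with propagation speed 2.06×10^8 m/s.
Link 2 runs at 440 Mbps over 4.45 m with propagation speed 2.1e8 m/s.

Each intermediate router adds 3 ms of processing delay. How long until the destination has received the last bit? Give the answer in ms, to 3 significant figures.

3.05 ms

L = 1024 × 8 = 8192 bits.
Transmission delay per hop = L/R = 8192/440000000 = 0.0186182 ms; 2 hops → 0.0372364 ms.
Propagation delays (d/s per hop): 0.0102427, 2.11905e-05 ms; sum = 0.0102639 ms.
Processing at 1 router(s): 1 × 3 ms = 3 ms.
End-to-end = 3.05 ms.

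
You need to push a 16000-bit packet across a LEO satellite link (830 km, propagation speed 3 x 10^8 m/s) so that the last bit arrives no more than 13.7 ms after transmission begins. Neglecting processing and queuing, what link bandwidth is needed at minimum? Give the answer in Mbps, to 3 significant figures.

1.46 Mbps

Propagation delay = 830000 / 300000000 = 2.76667 ms.
Transmission budget = 13.7 − 2.76667 = 10.9333 ms.
R ≥ L / t_tx = 16000 bits / 0.0109333 s = 1.46 Mbps.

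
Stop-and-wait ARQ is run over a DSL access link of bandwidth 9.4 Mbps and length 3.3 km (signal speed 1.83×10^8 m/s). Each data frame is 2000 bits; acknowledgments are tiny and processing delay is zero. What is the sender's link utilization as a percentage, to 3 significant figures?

85.5 %

t_tx = L/R = 2000/9400000 = 0.000212766 s.
t_prop = 3300/183000000 = 1.80328e-05 s; RTT = 3.60656e-05 s.
Cycle = t_tx + RTT = 0.000248832 s.
Utilization = t_tx / cycle = 0.000212766/0.000248832 = 85.5 %.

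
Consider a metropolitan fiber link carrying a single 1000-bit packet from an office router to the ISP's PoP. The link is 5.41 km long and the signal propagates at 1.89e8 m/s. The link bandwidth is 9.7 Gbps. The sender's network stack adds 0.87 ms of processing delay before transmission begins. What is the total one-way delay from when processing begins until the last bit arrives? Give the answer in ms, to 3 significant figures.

Transmission delay = L/R = 1000 / 9700000000 = 0.000103093 ms.
Propagation delay = d/s = 5410 m / 189000000 m/s = 0.0286243 ms.
Plus processing delay 0.87 ms = 0.87 ms.
Total = 0.899 ms.

0.899 ms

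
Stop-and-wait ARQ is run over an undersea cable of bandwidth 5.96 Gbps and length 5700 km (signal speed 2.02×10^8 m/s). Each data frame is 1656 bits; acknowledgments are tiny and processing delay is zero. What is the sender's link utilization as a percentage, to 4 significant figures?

t_tx = L/R = 1656/5960000000 = 2.77852e-07 s.
t_prop = 5700000/202000000 = 0.0282178 s; RTT = 0.0564356 s.
Cycle = t_tx + RTT = 0.0564359 s.
Utilization = t_tx / cycle = 2.77852e-07/0.0564359 = 0.0004923 %.

0.0004923 %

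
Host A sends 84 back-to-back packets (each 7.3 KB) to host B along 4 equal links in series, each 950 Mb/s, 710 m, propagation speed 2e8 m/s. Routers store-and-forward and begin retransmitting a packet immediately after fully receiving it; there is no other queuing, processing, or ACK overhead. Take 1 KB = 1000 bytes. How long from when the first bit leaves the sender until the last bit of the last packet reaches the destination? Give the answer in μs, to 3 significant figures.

5360 μs

Per-hop transmission t_tx = L/R = 58400/950000000 = 61.4737 μs.
Per-hop propagation t_prop = 710/200000000 = 3.55 μs.
Pipeline fill: first packet needs 4·t_tx to clear all hops; remaining 83 packets each add one t_tx.
Total = (4+84-1)·t_tx + 4·t_prop = 87·61.4737 + 4·3.55 = 5360 μs.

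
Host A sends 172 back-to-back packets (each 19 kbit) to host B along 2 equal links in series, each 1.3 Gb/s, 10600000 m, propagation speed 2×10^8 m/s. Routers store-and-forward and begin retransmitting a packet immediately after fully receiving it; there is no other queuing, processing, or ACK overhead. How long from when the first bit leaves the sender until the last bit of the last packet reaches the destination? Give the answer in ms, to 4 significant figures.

108.5 ms

Per-hop transmission t_tx = L/R = 19000/1300000000 = 0.0146154 ms.
Per-hop propagation t_prop = 10600000/200000000 = 53 ms.
Pipeline fill: first packet needs 2·t_tx to clear all hops; remaining 171 packets each add one t_tx.
Total = (2+172-1)·t_tx + 2·t_prop = 173·0.0146154 + 2·53 = 108.5 ms.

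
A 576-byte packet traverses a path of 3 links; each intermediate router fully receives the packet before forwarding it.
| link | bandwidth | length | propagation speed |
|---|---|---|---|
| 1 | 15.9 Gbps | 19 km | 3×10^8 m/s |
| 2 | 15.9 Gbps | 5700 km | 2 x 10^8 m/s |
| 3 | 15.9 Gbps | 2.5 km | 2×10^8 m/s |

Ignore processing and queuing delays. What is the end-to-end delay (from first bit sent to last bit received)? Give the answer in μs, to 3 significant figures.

L = 576 × 8 = 4608 bits.
Transmission delay per hop = L/R = 4608/15900000000 = 0.289811 μs; 3 hops → 0.869434 μs.
Propagation delays (d/s per hop): 63.3333, 28500, 12.5 μs; sum = 28575.8 μs.
End-to-end = 28600 μs.

28600 μs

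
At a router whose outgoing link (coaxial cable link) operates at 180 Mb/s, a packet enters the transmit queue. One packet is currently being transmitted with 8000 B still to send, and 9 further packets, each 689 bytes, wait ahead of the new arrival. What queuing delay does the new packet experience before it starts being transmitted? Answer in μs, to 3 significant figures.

631 μs

Each queued packet: L/R = 5512/180000000 = 30.6222 μs.
9 queued → 275.6 μs.
Plus remaining 64000 bits of current packet: 355.556 μs.
Queuing delay = 631 μs.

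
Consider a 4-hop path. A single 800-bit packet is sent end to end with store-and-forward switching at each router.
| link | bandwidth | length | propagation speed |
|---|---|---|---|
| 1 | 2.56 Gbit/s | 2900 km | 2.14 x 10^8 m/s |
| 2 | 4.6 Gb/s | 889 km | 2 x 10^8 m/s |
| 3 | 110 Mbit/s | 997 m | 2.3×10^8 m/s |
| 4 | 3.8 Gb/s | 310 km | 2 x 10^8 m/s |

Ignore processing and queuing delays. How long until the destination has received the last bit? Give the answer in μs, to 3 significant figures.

19600 μs

Transmission delays (L/R per hop): 0.3125, 0.173913, 7.27273, 0.210526 μs; sum = 7.96967 μs.
Propagation delays (d/s per hop): 13551.4, 4445, 4.33478, 1550 μs; sum = 19550.7 μs.
End-to-end = 19600 μs.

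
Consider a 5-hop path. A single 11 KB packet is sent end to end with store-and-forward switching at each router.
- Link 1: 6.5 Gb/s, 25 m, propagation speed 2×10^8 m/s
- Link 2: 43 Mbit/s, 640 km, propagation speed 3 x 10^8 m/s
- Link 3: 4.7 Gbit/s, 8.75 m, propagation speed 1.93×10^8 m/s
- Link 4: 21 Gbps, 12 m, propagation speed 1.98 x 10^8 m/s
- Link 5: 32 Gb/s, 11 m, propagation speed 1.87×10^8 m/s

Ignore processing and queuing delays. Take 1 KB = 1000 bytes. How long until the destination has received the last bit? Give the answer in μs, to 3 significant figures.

4220 μs

L = 88000 bits.
Transmission delays (L/R per hop): 13.5385, 2046.51, 18.7234, 4.19048, 2.75 μs; sum = 2085.71 μs.
Propagation delays (d/s per hop): 0.125, 2133.33, 0.0453368, 0.0606061, 0.0588235 μs; sum = 2133.62 μs.
End-to-end = 4220 μs.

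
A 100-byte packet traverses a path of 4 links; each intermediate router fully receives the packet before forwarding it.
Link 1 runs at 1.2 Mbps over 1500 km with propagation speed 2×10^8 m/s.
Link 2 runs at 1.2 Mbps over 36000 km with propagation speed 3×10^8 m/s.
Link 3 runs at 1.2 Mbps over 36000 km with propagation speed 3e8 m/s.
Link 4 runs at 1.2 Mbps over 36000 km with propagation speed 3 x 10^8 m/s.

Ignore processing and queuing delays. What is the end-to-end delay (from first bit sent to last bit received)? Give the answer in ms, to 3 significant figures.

370 ms

L = 100 × 8 = 800 bits.
Transmission delay per hop = L/R = 800/1200000 = 0.666667 ms; 4 hops → 2.66667 ms.
Propagation delays (d/s per hop): 7.5, 120, 120, 120 ms; sum = 367.5 ms.
End-to-end = 370 ms.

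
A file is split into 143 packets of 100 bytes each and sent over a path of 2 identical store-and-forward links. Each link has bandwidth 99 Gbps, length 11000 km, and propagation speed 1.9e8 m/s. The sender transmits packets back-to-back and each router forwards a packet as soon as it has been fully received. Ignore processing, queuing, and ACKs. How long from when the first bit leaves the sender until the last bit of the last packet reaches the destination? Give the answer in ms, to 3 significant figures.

116 ms

Per-hop transmission t_tx = L/R = 800/99000000000 = 8.08081e-06 ms.
Per-hop propagation t_prop = 11000000/190000000 = 57.8947 ms.
Pipeline fill: first packet needs 2·t_tx to clear all hops; remaining 142 packets each add one t_tx.
Total = (2+143-1)·t_tx + 2·t_prop = 144·8.08081e-06 + 2·57.8947 = 116 ms.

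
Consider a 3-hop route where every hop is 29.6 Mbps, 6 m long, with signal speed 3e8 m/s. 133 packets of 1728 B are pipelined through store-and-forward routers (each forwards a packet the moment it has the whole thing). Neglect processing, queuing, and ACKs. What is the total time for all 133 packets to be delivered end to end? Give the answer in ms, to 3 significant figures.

Per-hop transmission t_tx = L/R = 13824/29600000 = 0.467027 ms.
Per-hop propagation t_prop = 6/300000000 = 2e-05 ms.
Pipeline fill: first packet needs 3·t_tx to clear all hops; remaining 132 packets each add one t_tx.
Total = (3+133-1)·t_tx + 3·t_prop = 135·0.467027 + 3·2e-05 = 63.0 ms.

63.0 ms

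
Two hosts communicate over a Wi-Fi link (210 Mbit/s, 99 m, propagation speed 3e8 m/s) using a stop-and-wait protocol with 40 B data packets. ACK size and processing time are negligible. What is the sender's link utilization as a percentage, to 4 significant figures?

69.78 %

t_tx = L/R = 320/210000000 = 1.52381e-06 s.
t_prop = 99/300000000 = 3.3e-07 s; RTT = 6.6e-07 s.
Cycle = t_tx + RTT = 2.18381e-06 s.
Utilization = t_tx / cycle = 1.52381e-06/2.18381e-06 = 69.78 %.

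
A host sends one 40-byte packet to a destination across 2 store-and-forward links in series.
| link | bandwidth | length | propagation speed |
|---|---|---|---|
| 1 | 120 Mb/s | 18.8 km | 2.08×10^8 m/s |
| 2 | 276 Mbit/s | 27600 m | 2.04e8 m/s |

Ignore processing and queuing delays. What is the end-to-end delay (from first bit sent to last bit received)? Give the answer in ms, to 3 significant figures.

0.230 ms

L = 40 × 8 = 320 bits.
Transmission delays (L/R per hop): 0.00266667, 0.00115942 ms; sum = 0.00382609 ms.
Propagation delays (d/s per hop): 0.0903846, 0.135294 ms; sum = 0.225679 ms.
End-to-end = 0.230 ms.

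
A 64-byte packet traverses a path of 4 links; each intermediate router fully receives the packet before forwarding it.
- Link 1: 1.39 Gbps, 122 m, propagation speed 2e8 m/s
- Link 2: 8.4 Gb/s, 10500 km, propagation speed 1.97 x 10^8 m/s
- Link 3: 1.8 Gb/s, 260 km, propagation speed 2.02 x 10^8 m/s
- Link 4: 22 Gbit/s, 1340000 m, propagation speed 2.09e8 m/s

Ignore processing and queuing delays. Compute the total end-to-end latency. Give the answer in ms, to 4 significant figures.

61.00 ms

L = 64 × 8 = 512 bits.
Transmission delays (L/R per hop): 0.000368345, 6.09524e-05, 0.000284444, 2.32727e-05 ms; sum = 0.000737015 ms.
Propagation delays (d/s per hop): 0.00061, 53.2995, 1.28713, 6.41148 ms; sum = 60.9987 ms.
End-to-end = 61.00 ms.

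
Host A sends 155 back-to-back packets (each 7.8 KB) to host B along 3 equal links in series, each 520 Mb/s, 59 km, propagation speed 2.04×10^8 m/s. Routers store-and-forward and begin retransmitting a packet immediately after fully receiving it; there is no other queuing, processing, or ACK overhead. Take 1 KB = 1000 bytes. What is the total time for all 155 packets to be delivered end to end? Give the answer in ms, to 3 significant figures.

Per-hop transmission t_tx = L/R = 62400/520000000 = 0.12 ms.
Per-hop propagation t_prop = 59000/204000000 = 0.289216 ms.
Pipeline fill: first packet needs 3·t_tx to clear all hops; remaining 154 packets each add one t_tx.
Total = (3+155-1)·t_tx + 3·t_prop = 157·0.12 + 3·0.289216 = 19.7 ms.

19.7 ms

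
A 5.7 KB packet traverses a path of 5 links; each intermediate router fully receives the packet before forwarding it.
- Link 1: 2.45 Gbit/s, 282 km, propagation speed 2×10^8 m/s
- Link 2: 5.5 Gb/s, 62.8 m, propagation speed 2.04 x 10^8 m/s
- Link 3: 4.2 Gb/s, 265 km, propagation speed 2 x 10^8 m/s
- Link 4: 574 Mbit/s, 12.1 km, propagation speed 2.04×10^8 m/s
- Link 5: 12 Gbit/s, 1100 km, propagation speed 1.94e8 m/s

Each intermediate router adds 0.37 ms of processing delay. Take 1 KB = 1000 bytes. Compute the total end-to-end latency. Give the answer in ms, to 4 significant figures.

L = 45600 bits.
Transmission delays (L/R per hop): 0.0186122, 0.00829091, 0.0108571, 0.0794425, 0.0038 ms; sum = 0.121003 ms.
Propagation delays (d/s per hop): 1.41, 0.000307843, 1.325, 0.0593137, 5.6701 ms; sum = 8.46472 ms.
Processing at 4 router(s): 4 × 0.37 ms = 1.48 ms.
End-to-end = 10.07 ms.

10.07 ms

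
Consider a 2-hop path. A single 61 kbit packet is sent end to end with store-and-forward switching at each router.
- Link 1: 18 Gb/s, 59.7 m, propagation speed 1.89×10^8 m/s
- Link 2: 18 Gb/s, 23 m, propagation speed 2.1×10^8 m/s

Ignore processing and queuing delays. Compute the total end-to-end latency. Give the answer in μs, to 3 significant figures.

L = 61000 bits.
Transmission delay per hop = L/R = 61000/18000000000 = 3.38889 μs; 2 hops → 6.77778 μs.
Propagation delays (d/s per hop): 0.315873, 0.109524 μs; sum = 0.425397 μs.
End-to-end = 7.20 μs.

7.20 μs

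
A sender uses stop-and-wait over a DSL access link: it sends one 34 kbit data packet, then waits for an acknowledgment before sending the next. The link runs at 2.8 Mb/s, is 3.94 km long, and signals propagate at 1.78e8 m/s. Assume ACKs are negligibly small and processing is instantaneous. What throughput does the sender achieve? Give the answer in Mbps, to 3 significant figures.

t_tx = L/R = 34000/2800000 = 0.0121429 s.
t_prop = 3940/178000000 = 2.21348e-05 s; RTT = 4.42697e-05 s.
Cycle = t_tx + RTT = 0.0121871 s.
Throughput = L / cycle = 34000 / 0.0121871 = 2.79 Mbps.

2.79 Mbps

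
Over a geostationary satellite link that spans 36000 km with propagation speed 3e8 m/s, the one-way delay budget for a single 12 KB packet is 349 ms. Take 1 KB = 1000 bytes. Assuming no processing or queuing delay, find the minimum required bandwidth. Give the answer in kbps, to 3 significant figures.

L = 96000 bits.
Propagation delay = 36000000 / 300000000 = 120 ms.
Transmission budget = 349 − 120 = 229 ms.
R ≥ L / t_tx = 96000 bits / 0.229 s = 419 kbps.

419 kbps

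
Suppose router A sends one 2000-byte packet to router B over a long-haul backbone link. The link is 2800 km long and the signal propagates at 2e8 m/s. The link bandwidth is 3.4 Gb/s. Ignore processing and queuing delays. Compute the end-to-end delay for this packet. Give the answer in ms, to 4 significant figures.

14.00 ms

L = 2000 × 8 = 16000 bits.
Transmission delay = L/R = 16000 / 3400000000 = 0.00470588 ms.
Propagation delay = d/s = 2800000 m / 200000000 m/s = 14 ms.
Total = 14.00 ms.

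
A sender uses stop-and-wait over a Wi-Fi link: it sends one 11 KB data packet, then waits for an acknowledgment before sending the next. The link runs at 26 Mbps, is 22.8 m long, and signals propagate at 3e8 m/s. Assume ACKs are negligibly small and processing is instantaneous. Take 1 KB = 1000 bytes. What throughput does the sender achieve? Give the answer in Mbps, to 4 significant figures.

26.00 Mbps

t_tx = L/R = 88000/26000000 = 0.00338462 s.
t_prop = 22.8/300000000 = 7.6e-08 s; RTT = 1.52e-07 s.
Cycle = t_tx + RTT = 0.00338477 s.
Throughput = L / cycle = 88000 / 0.00338477 = 26.00 Mbps.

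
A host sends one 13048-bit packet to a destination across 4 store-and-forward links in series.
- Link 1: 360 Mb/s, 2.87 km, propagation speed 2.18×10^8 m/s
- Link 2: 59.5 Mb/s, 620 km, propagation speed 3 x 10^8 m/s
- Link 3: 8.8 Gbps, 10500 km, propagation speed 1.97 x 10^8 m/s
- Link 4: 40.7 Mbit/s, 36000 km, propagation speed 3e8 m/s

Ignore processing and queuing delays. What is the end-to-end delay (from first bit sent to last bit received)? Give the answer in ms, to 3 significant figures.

176 ms

Transmission delays (L/R per hop): 0.0362444, 0.219294, 0.00148273, 0.32059 ms; sum = 0.577611 ms.
Propagation delays (d/s per hop): 0.0131651, 2.06667, 53.2995, 120 ms; sum = 175.379 ms.
End-to-end = 176 ms.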